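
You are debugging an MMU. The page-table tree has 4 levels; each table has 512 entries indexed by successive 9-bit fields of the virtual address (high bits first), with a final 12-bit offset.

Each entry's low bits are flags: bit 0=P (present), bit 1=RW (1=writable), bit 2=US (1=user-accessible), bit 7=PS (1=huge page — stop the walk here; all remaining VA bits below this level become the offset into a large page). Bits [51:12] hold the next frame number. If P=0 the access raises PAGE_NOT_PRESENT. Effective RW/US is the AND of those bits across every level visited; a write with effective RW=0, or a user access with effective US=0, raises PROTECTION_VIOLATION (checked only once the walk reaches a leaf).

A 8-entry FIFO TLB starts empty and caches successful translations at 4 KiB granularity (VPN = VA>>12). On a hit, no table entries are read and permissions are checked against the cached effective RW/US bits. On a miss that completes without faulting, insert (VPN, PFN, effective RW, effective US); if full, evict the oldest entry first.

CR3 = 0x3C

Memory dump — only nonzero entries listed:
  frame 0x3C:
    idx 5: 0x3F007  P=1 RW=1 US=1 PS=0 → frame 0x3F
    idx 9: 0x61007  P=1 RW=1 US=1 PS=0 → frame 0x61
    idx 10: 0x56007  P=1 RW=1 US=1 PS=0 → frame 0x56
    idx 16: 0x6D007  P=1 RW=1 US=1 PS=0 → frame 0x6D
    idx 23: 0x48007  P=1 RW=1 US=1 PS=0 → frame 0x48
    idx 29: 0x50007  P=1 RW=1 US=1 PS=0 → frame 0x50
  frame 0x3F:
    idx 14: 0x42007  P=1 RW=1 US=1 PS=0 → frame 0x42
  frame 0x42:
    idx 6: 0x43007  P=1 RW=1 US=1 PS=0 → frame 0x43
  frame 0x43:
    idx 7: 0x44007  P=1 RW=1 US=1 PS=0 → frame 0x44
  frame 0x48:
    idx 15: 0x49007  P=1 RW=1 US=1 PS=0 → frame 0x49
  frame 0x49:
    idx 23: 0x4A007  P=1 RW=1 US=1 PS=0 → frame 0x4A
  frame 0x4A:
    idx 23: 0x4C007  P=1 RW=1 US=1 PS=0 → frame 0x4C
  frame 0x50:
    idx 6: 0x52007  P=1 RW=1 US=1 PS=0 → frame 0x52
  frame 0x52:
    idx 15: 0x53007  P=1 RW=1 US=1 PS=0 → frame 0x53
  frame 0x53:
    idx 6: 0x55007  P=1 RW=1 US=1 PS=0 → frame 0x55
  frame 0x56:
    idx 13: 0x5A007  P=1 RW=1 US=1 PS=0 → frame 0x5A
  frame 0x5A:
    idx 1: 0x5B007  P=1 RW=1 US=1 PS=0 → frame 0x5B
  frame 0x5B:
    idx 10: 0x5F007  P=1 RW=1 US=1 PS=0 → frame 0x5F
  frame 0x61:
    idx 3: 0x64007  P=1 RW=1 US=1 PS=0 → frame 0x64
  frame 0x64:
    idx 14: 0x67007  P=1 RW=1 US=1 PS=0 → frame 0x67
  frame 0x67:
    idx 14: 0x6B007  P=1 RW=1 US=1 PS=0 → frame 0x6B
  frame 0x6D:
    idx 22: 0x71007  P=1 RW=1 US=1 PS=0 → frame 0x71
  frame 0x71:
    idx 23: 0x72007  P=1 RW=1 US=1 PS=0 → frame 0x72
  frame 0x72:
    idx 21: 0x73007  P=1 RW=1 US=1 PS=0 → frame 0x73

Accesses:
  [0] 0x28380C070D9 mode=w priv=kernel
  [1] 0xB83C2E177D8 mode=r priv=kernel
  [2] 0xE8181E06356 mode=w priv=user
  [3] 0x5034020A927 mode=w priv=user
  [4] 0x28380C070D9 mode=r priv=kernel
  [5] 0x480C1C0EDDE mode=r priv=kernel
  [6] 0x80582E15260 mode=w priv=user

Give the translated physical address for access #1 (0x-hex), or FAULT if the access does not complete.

Walk each access:
#0 VA=0x28380C070D9 (w,kernel):
  L0: frame=0x3C idx=5 entry=0x3F007 [P=1 RW=1 US=1 PS=0]
  L1: frame=0x3F idx=14 entry=0x42007 [P=1 RW=1 US=1 PS=0]
  L2: frame=0x42 idx=6 entry=0x43007 [P=1 RW=1 US=1 PS=0]
  L3: frame=0x43 idx=7 entry=0x44007 [P=1 RW=1 US=1 PS=0]
  ⇒ phys 0x440D9  [4 reads]
#1 VA=0xB83C2E177D8 (r,kernel):
  L0: frame=0x3C idx=23 entry=0x48007 [P=1 RW=1 US=1 PS=0]
  L1: frame=0x48 idx=15 entry=0x49007 [P=1 RW=1 US=1 PS=0]
  L2: frame=0x49 idx=23 entry=0x4A007 [P=1 RW=1 US=1 PS=0]
  L3: frame=0x4A idx=23 entry=0x4C007 [P=1 RW=1 US=1 PS=0]
  ⇒ phys 0x4C7D8  [4 reads]
#2 VA=0xE8181E06356 (w,user):
  L0: frame=0x3C idx=29 entry=0x50007 [P=1 RW=1 US=1 PS=0]
  L1: frame=0x50 idx=6 entry=0x52007 [P=1 RW=1 US=1 PS=0]
  L2: frame=0x52 idx=15 entry=0x53007 [P=1 RW=1 US=1 PS=0]
  L3: frame=0x53 idx=6 entry=0x55007 [P=1 RW=1 US=1 PS=0]
  ⇒ phys 0x55356  [4 reads]
#3 VA=0x5034020A927 (w,user):
  L0: frame=0x3C idx=10 entry=0x56007 [P=1 RW=1 US=1 PS=0]
  L1: frame=0x56 idx=13 entry=0x5A007 [P=1 RW=1 US=1 PS=0]
  L2: frame=0x5A idx=1 entry=0x5B007 [P=1 RW=1 US=1 PS=0]
  L3: frame=0x5B idx=10 entry=0x5F007 [P=1 RW=1 US=1 PS=0]
  ⇒ phys 0x5F927  [4 reads]
#4 VA=0x28380C070D9 (r,kernel):
  TLB hit vpn=0x28380C07 → PA=0x440D9
#5 VA=0x480C1C0EDDE (r,kernel):
  L0: frame=0x3C idx=9 entry=0x61007 [P=1 RW=1 US=1 PS=0]
  L1: frame=0x61 idx=3 entry=0x64007 [P=1 RW=1 US=1 PS=0]
  L2: frame=0x64 idx=14 entry=0x67007 [P=1 RW=1 US=1 PS=0]
  L3: frame=0x67 idx=14 entry=0x6B007 [P=1 RW=1 US=1 PS=0]
  ⇒ phys 0x6BDDE  [4 reads]
#6 VA=0x80582E15260 (w,user):
  L0: frame=0x3C idx=16 entry=0x6D007 [P=1 RW=1 US=1 PS=0]
  L1: frame=0x6D idx=22 entry=0x71007 [P=1 RW=1 US=1 PS=0]
  L2: frame=0x71 idx=23 entry=0x72007 [P=1 RW=1 US=1 PS=0]
  L3: frame=0x72 idx=21 entry=0x73007 [P=1 RW=1 US=1 PS=0]
  ⇒ phys 0x73260  [4 reads]

Access #1 PA: 0x4C7D8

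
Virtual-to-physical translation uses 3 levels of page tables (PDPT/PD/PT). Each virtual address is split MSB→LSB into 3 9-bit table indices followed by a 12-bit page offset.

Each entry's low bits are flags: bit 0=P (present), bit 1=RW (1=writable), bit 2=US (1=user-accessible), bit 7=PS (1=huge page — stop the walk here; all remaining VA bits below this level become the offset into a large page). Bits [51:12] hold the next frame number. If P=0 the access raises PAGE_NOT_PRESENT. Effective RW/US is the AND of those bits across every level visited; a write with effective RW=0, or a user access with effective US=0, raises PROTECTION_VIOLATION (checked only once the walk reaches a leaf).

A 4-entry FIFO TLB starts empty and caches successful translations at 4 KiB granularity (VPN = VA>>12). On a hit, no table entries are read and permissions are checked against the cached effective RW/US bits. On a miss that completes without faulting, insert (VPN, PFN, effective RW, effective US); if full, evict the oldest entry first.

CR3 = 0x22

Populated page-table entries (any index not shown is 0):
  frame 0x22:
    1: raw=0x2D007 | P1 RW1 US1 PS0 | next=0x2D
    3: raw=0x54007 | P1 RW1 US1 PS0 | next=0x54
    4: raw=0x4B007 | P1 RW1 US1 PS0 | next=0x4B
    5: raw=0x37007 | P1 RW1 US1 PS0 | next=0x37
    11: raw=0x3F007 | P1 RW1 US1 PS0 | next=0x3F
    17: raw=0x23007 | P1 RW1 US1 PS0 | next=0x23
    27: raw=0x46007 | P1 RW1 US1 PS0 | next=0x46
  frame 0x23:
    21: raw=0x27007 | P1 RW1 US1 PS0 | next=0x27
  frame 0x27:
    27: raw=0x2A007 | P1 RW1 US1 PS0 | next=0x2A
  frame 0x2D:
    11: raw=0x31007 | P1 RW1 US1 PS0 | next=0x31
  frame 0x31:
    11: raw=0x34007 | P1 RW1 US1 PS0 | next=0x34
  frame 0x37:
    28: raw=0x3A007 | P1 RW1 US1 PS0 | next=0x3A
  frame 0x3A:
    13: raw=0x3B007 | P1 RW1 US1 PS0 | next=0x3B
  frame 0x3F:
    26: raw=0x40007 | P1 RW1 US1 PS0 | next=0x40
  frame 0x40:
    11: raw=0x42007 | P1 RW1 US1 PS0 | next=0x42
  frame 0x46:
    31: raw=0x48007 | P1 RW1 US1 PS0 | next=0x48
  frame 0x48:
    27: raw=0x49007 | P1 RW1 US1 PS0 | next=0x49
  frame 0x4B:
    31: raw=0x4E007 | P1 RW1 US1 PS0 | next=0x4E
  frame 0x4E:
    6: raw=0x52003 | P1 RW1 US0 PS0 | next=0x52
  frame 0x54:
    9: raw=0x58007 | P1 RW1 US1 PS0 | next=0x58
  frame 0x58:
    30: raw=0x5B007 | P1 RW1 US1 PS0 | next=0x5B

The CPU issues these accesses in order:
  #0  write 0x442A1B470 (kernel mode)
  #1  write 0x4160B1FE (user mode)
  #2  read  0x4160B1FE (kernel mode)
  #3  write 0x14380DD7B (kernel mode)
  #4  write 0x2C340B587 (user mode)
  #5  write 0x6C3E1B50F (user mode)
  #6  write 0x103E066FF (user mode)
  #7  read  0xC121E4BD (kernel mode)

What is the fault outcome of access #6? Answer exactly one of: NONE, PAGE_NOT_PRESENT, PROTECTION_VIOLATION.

Walk each access:
#0 VA=0x442A1B470 (w,kernel):
  [0] read 0x22 idx=17: raw=0x23007 flags P=1 W=1 U=1 S=0
  [1] read 0x23 idx=21: raw=0x27007 flags P=1 W=1 U=1 S=0
  [2] read 0x27 idx=27: raw=0x2A007 flags P=1 W=1 U=1 S=0
  ⇒ phys 0x2A470  [3 reads]
#1 VA=0x4160B1FE (w,user):
  [0] read 0x22 idx=1: raw=0x2D007 flags P=1 W=1 U=1 S=0
  [1] read 0x2D idx=11: raw=0x31007 flags P=1 W=1 U=1 S=0
  [2] read 0x31 idx=11: raw=0x34007 flags P=1 W=1 U=1 S=0
  ⇒ phys 0x341FE  [3 reads]
#2 VA=0x4160B1FE (r,kernel):
  TLB hit vpn=0x4160B → PA=0x341FE
#3 VA=0x14380DD7B (w,kernel):
  [0] read 0x22 idx=5: raw=0x37007 flags P=1 W=1 U=1 S=0
  [1] read 0x37 idx=28: raw=0x3A007 flags P=1 W=1 U=1 S=0
  [2] read 0x3A idx=13: raw=0x3B007 flags P=1 W=1 U=1 S=0
  ⇒ phys 0x3BD7B  [3 reads]
#4 VA=0x2C340B587 (w,user):
  [0] read 0x22 idx=11: raw=0x3F007 flags P=1 W=1 U=1 S=0
  [1] read 0x3F idx=26: raw=0x40007 flags P=1 W=1 U=1 S=0
  [2] read 0x40 idx=11: raw=0x42007 flags P=1 W=1 U=1 S=0
  ⇒ phys 0x42587  [3 reads]
#5 VA=0x6C3E1B50F (w,user):
  [0] read 0x22 idx=27: raw=0x46007 flags P=1 W=1 U=1 S=0
  [1] read 0x46 idx=31: raw=0x48007 flags P=1 W=1 U=1 S=0
  [2] read 0x48 idx=27: raw=0x49007 flags P=1 W=1 U=1 S=0
  ⇒ phys 0x4950F  [3 reads]
#6 VA=0x103E066FF (w,user):
  [0] read 0x22 idx=4: raw=0x4B007 flags P=1 W=1 U=1 S=0
  [1] read 0x4B idx=31: raw=0x4E007 flags P=1 W=1 U=1 S=0
  [2] read 0x4E idx=6: raw=0x52003 flags P=1 W=1 U=0 S=0
  → PROTECTION_VIOLATION  (3 entries read)
#7 VA=0xC121E4BD (r,kernel):
  [0] read 0x22 idx=3: raw=0x54007 flags P=1 W=1 U=1 S=0
  [1] read 0x54 idx=9: raw=0x58007 flags P=1 W=1 U=1 S=0
  [2] read 0x58 idx=30: raw=0x5B007 flags P=1 W=1 U=1 S=0
  ⇒ phys 0x5B4BD  [3 reads]

Access #6 fault: PROTECTION_VIOLATION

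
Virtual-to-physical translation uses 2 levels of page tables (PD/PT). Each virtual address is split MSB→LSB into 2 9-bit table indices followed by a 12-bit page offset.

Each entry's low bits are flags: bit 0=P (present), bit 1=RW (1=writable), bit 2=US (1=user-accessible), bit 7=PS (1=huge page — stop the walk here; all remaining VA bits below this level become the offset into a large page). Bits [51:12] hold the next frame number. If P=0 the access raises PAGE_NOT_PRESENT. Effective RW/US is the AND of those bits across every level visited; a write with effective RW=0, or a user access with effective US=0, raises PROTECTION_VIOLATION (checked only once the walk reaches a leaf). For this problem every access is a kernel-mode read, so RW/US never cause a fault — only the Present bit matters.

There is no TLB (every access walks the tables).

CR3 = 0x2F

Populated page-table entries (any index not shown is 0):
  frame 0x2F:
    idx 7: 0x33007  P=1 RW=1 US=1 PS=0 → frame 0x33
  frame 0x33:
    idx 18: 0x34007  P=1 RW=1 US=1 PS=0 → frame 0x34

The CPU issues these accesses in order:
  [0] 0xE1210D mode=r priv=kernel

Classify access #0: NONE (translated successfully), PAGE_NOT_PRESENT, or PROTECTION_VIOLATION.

Per-access translation:
#0 VA=0xE1210D (r,kernel):
  L0: frame=0x2F idx=7 entry=0x33007 [P=1 RW=1 US=1 PS=0]
  L1: frame=0x33 idx=18 entry=0x34007 [P=1 RW=1 US=1 PS=0]
  → PA=0x3410D  (2 entries read)

Access #0 fault: NONE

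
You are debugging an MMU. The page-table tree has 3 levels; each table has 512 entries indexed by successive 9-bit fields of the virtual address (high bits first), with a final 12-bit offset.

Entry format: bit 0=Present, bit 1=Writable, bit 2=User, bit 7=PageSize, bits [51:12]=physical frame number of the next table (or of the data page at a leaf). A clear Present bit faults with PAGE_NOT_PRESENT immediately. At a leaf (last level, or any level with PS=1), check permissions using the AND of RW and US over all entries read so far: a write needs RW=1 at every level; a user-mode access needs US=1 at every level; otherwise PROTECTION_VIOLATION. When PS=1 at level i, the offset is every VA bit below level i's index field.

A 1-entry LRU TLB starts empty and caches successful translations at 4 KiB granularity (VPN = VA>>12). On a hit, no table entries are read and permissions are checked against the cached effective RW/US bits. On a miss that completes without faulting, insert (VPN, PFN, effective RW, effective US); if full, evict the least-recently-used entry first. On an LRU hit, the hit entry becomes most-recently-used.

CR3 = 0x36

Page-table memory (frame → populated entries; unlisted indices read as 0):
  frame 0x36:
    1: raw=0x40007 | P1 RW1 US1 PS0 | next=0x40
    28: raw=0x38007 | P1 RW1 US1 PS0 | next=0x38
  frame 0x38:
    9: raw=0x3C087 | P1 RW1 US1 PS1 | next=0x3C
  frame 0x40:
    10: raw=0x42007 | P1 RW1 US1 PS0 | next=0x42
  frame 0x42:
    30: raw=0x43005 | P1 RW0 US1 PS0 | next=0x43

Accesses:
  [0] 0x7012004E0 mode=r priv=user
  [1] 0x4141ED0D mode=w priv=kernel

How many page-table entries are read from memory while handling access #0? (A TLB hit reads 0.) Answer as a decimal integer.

Walk each access:
#0 VA=0x7012004E0 (r,user):
  L0: frame=0x36 idx=28 entry=0x38007 [P=1 RW=1 US=1 PS=0]
  L1: frame=0x38 idx=9 entry=0x3C087 [P=1 RW=1 US=1 PS=1]
  ✓ 0x3C4E0 (huge @L1)  — 2 lookups
#1 VA=0x4141ED0D (w,kernel):
  L0: frame=0x36 idx=1 entry=0x40007 [P=1 RW=1 US=1 PS=0]
  L1: frame=0x40 idx=10 entry=0x42007 [P=1 RW=1 US=1 PS=0]
  L2: frame=0x42 idx=30 entry=0x43005 [P=1 RW=0 US=1 PS=0]
  ⇒ fault: PROTECTION_VIOLATION  — 3 lookups

Entries read for #0: 2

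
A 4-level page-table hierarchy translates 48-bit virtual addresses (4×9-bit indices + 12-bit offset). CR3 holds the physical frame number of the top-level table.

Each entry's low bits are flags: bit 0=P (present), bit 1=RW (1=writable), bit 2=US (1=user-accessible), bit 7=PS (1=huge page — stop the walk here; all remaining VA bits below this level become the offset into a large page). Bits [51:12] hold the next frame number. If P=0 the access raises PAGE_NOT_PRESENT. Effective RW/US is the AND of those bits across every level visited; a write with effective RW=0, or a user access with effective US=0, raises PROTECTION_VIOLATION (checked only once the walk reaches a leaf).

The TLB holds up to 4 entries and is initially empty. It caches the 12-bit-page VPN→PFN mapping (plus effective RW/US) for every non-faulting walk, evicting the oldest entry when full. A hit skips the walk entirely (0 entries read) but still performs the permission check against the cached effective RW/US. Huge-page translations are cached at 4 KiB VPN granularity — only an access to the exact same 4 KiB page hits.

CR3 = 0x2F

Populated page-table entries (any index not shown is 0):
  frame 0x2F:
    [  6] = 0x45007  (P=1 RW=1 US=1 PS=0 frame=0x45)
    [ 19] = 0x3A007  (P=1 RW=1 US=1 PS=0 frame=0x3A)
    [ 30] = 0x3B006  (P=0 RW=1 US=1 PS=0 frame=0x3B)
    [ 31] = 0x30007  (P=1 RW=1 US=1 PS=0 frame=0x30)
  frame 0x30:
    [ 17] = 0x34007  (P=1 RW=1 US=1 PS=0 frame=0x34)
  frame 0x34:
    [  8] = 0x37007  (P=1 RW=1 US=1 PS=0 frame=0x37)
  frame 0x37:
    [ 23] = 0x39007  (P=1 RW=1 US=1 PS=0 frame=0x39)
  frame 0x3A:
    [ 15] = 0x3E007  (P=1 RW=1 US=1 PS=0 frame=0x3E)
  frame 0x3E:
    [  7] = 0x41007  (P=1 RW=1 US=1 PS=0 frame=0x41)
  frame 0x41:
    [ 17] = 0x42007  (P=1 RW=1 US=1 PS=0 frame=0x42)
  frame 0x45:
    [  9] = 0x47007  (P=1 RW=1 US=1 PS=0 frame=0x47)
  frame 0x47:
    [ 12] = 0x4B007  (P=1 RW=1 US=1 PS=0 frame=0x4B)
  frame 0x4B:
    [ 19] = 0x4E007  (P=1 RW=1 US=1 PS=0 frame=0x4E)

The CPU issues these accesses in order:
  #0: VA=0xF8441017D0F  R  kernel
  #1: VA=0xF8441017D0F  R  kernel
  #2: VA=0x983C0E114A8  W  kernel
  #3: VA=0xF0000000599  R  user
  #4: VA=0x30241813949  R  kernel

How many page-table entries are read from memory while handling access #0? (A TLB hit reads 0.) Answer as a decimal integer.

Walk each access:
#0 VA=0xF8441017D0F (r,kernel):
  lvl0: tbl 0x2F, slot 31 ⇒ 0x30007 (P1/RW1/US1/PS0)
  lvl1: tbl 0x30, slot 17 ⇒ 0x34007 (P1/RW1/US1/PS0)
  lvl2: tbl 0x34, slot 8 ⇒ 0x37007 (P1/RW1/US1/PS0)
  lvl3: tbl 0x37, slot 23 ⇒ 0x39007 (P1/RW1/US1/PS0)
  ⇒ phys 0x39D0F  [4 reads]
#1 VA=0xF8441017D0F (r,kernel):
  TLB hit vpn=0xF8441017 → PA=0x39D0F
#2 VA=0x983C0E114A8 (w,kernel):
  lvl0: tbl 0x2F, slot 19 ⇒ 0x3A007 (P1/RW1/US1/PS0)
  lvl1: tbl 0x3A, slot 15 ⇒ 0x3E007 (P1/RW1/US1/PS0)
  lvl2: tbl 0x3E, slot 7 ⇒ 0x41007 (P1/RW1/US1/PS0)
  lvl3: tbl 0x41, slot 17 ⇒ 0x42007 (P1/RW1/US1/PS0)
  ⇒ phys 0x424A8  [4 reads]
#3 VA=0xF0000000599 (r,user):
  lvl0: tbl 0x2F, slot 30 ⇒ 0x3B006 (P0/RW1/US1/PS0)
  ⇒ fault: PAGE_NOT_PRESENT  — 1 lookups
#4 VA=0x30241813949 (r,kernel):
  lvl0: tbl 0x2F, slot 6 ⇒ 0x45007 (P1/RW1/US1/PS0)
  lvl1: tbl 0x45, slot 9 ⇒ 0x47007 (P1/RW1/US1/PS0)
  lvl2: tbl 0x47, slot 12 ⇒ 0x4B007 (P1/RW1/US1/PS0)
  lvl3: tbl 0x4B, slot 19 ⇒ 0x4E007 (P1/RW1/US1/PS0)
  ⇒ phys 0x4E949  [4 reads]

Entries read for #0: 4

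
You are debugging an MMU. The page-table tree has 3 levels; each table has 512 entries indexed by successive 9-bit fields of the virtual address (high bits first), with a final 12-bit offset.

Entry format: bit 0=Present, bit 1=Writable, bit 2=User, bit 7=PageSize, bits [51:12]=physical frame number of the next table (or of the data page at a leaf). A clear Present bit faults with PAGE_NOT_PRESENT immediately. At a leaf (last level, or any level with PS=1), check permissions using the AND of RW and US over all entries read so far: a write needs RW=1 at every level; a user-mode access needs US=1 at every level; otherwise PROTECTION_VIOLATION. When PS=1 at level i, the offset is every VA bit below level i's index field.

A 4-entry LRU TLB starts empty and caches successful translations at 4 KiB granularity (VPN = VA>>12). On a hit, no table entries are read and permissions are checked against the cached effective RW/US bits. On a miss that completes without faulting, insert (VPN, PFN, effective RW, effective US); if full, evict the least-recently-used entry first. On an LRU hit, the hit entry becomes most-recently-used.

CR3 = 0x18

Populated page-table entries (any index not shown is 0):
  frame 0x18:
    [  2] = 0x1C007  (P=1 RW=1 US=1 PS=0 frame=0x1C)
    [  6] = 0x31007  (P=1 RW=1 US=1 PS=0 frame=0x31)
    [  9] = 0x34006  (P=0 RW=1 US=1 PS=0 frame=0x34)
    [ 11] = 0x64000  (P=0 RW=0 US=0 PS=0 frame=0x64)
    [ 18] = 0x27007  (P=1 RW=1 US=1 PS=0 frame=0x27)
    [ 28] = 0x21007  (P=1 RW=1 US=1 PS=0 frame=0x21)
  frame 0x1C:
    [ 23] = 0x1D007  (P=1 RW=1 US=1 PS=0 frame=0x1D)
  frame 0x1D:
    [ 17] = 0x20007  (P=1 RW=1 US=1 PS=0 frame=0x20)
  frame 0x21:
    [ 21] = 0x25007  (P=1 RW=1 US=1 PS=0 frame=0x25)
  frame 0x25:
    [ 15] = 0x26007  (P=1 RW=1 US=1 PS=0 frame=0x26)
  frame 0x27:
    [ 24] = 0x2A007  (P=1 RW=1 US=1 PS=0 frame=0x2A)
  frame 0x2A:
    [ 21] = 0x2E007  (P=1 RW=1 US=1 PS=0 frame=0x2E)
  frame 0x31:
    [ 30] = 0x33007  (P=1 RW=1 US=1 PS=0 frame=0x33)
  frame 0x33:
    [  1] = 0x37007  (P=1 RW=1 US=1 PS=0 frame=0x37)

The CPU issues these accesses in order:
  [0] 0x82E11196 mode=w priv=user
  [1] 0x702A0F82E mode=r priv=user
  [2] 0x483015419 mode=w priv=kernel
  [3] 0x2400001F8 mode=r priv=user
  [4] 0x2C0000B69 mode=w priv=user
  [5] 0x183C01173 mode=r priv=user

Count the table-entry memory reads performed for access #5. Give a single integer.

Walk each access:
#0 VA=0x82E11196 (w,user):
  [0] read 0x18 idx=2: raw=0x1C007 flags P=1 W=1 U=1 S=0
  [1] read 0x1C idx=23: raw=0x1D007 flags P=1 W=1 U=1 S=0
  [2] read 0x1D idx=17: raw=0x20007 flags P=1 W=1 U=1 S=0
  ✓ 0x20196  — 3 lookups
#1 VA=0x702A0F82E (r,user):
  [0] read 0x18 idx=28: raw=0x21007 flags P=1 W=1 U=1 S=0
  [1] read 0x21 idx=21: raw=0x25007 flags P=1 W=1 U=1 S=0
  [2] read 0x25 idx=15: raw=0x26007 flags P=1 W=1 U=1 S=0
  ✓ 0x2682E  — 3 lookups
#2 VA=0x483015419 (w,kernel):
  [0] read 0x18 idx=18: raw=0x27007 flags P=1 W=1 U=1 S=0
  [1] read 0x27 idx=24: raw=0x2A007 flags P=1 W=1 U=1 S=0
  [2] read 0x2A idx=21: raw=0x2E007 flags P=1 W=1 U=1 S=0
  ✓ 0x2E419  — 3 lookups
#3 VA=0x2400001F8 (r,user):
  [0] read 0x18 idx=9: raw=0x34006 flags P=0 W=1 U=1 S=0
  → PAGE_NOT_PRESENT  (1 entries read)
#4 VA=0x2C0000B69 (w,user):
  [0] read 0x18 idx=11: raw=0x64000 flags P=0 W=0 U=0 S=0
  → PAGE_NOT_PRESENT  (1 entries read)
#5 VA=0x183C01173 (r,user):
  [0] read 0x18 idx=6: raw=0x31007 flags P=1 W=1 U=1 S=0
  [1] read 0x31 idx=30: raw=0x33007 flags P=1 W=1 U=1 S=0
  [2] read 0x33 idx=1: raw=0x37007 flags P=1 W=1 U=1 S=0
  ✓ 0x37173  — 3 lookups

Entries read for #5: 3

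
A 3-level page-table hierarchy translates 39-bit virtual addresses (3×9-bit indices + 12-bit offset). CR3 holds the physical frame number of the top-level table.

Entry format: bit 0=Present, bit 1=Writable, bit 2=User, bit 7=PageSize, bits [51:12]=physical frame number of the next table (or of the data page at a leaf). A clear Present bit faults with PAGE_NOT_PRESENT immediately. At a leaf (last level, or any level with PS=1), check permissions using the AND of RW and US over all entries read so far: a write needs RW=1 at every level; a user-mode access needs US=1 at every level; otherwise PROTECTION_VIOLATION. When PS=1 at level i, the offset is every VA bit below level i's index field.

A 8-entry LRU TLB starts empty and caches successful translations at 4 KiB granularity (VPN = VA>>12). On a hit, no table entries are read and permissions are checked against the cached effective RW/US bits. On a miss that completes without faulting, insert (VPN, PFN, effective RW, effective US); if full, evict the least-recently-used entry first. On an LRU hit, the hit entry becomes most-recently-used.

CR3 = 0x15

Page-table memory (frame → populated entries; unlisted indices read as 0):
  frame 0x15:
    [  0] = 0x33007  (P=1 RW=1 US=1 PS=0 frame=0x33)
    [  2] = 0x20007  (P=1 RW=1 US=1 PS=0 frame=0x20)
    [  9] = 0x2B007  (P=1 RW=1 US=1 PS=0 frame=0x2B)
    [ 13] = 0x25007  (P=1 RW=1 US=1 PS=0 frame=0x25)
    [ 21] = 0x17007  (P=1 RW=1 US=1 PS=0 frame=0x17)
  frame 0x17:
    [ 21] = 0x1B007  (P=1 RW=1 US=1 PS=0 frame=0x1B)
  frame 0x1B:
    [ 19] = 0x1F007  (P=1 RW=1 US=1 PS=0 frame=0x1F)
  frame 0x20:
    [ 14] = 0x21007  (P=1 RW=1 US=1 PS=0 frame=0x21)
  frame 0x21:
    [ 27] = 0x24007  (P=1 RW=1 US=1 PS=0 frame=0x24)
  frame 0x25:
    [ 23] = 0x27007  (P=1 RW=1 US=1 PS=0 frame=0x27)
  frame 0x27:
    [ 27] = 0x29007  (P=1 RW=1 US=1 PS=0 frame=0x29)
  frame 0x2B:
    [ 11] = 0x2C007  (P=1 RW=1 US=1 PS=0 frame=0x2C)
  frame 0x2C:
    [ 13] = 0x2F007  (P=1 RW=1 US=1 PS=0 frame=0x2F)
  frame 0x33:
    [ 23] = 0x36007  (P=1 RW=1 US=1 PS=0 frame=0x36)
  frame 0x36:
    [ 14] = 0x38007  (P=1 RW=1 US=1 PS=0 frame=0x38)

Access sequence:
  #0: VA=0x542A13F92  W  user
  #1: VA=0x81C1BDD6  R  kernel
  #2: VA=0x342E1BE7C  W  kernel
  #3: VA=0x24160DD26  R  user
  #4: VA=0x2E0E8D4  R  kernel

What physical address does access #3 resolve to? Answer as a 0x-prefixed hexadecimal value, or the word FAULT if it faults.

Walk each access:
#0 VA=0x542A13F92 (w,user):
  L0 @0x15[21] → 0x17007  P=1,RW=1,US=1,PS=0
  L1 @0x17[21] → 0x1B007  P=1,RW=1,US=1,PS=0
  L2 @0x1B[19] → 0x1F007  P=1,RW=1,US=1,PS=0
  → PA=0x1FF92  (3 entries read)
#1 VA=0x81C1BDD6 (r,kernel):
  L0 @0x15[2] → 0x20007  P=1,RW=1,US=1,PS=0
  L1 @0x20[14] → 0x21007  P=1,RW=1,US=1,PS=0
  L2 @0x21[27] → 0x24007  P=1,RW=1,US=1,PS=0
  → PA=0x24DD6  (3 entries read)
#2 VA=0x342E1BE7C (w,kernel):
  L0 @0x15[13] → 0x25007  P=1,RW=1,US=1,PS=0
  L1 @0x25[23] → 0x27007  P=1,RW=1,US=1,PS=0
  L2 @0x27[27] → 0x29007  P=1,RW=1,US=1,PS=0
  → PA=0x29E7C  (3 entries read)
#3 VA=0x24160DD26 (r,user):
  L0 @0x15[9] → 0x2B007  P=1,RW=1,US=1,PS=0
  L1 @0x2B[11] → 0x2C007  P=1,RW=1,US=1,PS=0
  L2 @0x2C[13] → 0x2F007  P=1,RW=1,US=1,PS=0
  → PA=0x2FD26  (3 entries read)
#4 VA=0x2E0E8D4 (r,kernel):
  L0 @0x15[0] → 0x33007  P=1,RW=1,US=1,PS=0
  L1 @0x33[23] → 0x36007  P=1,RW=1,US=1,PS=0
  L2 @0x36[14] → 0x38007  P=1,RW=1,US=1,PS=0
  → PA=0x388D4  (3 entries read)

Access #3 PA: 0x2FD26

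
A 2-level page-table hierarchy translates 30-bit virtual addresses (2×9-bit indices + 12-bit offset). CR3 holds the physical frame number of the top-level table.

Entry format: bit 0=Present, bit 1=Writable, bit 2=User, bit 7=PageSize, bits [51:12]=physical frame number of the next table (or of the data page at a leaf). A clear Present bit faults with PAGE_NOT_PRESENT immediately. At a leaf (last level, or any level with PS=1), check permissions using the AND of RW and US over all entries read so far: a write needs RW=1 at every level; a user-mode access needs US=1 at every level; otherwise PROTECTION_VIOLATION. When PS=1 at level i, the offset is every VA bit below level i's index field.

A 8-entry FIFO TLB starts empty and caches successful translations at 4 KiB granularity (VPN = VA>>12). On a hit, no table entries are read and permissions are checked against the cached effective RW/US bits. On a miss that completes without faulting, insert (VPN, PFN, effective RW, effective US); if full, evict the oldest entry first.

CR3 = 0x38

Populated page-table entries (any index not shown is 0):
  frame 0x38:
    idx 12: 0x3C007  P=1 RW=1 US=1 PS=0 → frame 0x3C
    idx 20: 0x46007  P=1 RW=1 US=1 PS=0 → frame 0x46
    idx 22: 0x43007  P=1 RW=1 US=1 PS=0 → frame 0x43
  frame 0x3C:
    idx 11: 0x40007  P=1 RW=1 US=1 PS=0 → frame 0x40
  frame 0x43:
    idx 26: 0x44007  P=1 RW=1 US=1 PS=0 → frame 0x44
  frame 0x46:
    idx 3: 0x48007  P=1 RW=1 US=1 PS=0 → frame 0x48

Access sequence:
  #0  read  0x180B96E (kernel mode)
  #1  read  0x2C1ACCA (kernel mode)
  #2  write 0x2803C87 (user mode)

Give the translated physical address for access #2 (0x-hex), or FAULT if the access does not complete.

Per-access translation:
#0 VA=0x180B96E (r,kernel):
  L0: frame=0x38 idx=12 entry=0x3C007 [P=1 RW=1 US=1 PS=0]
  L1: frame=0x3C idx=11 entry=0x40007 [P=1 RW=1 US=1 PS=0]
  ✓ 0x4096E  — 2 lookups
#1 VA=0x2C1ACCA (r,kernel):
  L0: frame=0x38 idx=22 entry=0x43007 [P=1 RW=1 US=1 PS=0]
  L1: frame=0x43 idx=26 entry=0x44007 [P=1 RW=1 US=1 PS=0]
  ✓ 0x44CCA  — 2 lookups
#2 VA=0x2803C87 (w,user):
  L0: frame=0x38 idx=20 entry=0x46007 [P=1 RW=1 US=1 PS=0]
  L1: frame=0x46 idx=3 entry=0x48007 [P=1 RW=1 US=1 PS=0]
  ✓ 0x48C87  — 2 lookups

Access #2 PA: 0x48C87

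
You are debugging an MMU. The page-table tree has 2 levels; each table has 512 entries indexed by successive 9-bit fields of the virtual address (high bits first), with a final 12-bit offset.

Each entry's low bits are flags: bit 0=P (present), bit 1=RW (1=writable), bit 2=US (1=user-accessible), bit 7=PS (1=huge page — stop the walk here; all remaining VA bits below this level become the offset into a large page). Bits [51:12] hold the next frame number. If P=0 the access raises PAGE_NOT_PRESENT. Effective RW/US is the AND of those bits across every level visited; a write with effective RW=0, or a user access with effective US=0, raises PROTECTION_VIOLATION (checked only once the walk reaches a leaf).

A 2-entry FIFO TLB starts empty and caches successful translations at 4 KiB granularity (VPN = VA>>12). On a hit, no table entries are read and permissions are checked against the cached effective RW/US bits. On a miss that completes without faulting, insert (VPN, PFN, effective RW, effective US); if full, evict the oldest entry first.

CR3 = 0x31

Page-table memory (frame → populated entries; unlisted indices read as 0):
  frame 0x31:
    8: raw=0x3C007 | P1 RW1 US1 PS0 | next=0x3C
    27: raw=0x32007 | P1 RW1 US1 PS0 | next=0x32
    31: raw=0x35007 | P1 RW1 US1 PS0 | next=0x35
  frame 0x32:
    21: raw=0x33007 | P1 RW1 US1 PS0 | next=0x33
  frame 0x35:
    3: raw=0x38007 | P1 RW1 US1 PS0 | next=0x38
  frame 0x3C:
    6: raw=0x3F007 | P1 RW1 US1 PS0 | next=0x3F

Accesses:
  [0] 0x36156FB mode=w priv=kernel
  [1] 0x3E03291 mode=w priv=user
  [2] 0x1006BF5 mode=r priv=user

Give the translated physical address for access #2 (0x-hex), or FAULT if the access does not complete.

Trace:
#0 VA=0x36156FB (w,kernel):
  lvl0: tbl 0x31, slot 27 ⇒ 0x32007 (P1/RW1/US1/PS0)
  lvl1: tbl 0x32, slot 21 ⇒ 0x33007 (P1/RW1/US1/PS0)
  ✓ 0x336FB  — 2 lookups
#1 VA=0x3E03291 (w,user):
  lvl0: tbl 0x31, slot 31 ⇒ 0x35007 (P1/RW1/US1/PS0)
  lvl1: tbl 0x35, slot 3 ⇒ 0x38007 (P1/RW1/US1/PS0)
  ✓ 0x38291  — 2 lookups
#2 VA=0x1006BF5 (r,user):
  lvl0: tbl 0x31, slot 8 ⇒ 0x3C007 (P1/RW1/US1/PS0)
  lvl1: tbl 0x3C, slot 6 ⇒ 0x3F007 (P1/RW1/US1/PS0)
  ✓ 0x3FBF5  — 2 lookups

Access #2 PA: 0x3FBF5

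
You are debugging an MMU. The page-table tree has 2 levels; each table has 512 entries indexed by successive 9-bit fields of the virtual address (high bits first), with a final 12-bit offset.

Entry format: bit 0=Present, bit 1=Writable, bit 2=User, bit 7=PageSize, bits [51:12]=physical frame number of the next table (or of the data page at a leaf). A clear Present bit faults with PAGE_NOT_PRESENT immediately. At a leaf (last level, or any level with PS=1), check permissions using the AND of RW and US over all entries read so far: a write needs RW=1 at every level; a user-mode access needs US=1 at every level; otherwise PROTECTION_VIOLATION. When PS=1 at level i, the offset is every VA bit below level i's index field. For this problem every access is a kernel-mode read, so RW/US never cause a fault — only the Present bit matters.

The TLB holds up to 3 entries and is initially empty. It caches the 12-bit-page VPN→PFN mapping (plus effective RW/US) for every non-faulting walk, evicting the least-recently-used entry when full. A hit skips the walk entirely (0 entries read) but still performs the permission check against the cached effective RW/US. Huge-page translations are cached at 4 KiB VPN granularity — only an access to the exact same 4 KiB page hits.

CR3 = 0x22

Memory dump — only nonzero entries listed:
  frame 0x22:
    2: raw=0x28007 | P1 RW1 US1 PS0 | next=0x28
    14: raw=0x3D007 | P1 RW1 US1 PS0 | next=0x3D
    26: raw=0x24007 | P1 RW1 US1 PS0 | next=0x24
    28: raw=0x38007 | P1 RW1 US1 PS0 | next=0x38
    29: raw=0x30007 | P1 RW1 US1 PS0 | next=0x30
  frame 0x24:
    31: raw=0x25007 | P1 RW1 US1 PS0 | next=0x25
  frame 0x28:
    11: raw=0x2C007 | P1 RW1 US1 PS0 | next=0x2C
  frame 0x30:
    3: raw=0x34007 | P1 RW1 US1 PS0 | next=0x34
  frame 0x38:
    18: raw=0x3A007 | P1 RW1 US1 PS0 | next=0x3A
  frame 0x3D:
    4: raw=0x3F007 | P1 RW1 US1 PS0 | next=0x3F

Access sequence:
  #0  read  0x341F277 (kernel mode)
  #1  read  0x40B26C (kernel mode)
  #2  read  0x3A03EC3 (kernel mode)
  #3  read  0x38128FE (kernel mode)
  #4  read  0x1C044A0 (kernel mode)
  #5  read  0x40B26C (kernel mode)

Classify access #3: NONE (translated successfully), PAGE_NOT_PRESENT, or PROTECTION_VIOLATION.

Per-access translation:
#0 VA=0x341F277 (r,kernel):
  lvl0: tbl 0x22, slot 26 ⇒ 0x24007 (P1/RW1/US1/PS0)
  lvl1: tbl 0x24, slot 31 ⇒ 0x25007 (P1/RW1/US1/PS0)
  → PA=0x25277  (2 entries read)
#1 VA=0x40B26C (r,kernel):
  lvl0: tbl 0x22, slot 2 ⇒ 0x28007 (P1/RW1/US1/PS0)
  lvl1: tbl 0x28, slot 11 ⇒ 0x2C007 (P1/RW1/US1/PS0)
  → PA=0x2C26C  (2 entries read)
#2 VA=0x3A03EC3 (r,kernel):
  lvl0: tbl 0x22, slot 29 ⇒ 0x30007 (P1/RW1/US1/PS0)
  lvl1: tbl 0x30, slot 3 ⇒ 0x34007 (P1/RW1/US1/PS0)
  → PA=0x34EC3  (2 entries read)
#3 VA=0x38128FE (r,kernel):
  lvl0: tbl 0x22, slot 28 ⇒ 0x38007 (P1/RW1/US1/PS0)
  lvl1: tbl 0x38, slot 18 ⇒ 0x3A007 (P1/RW1/US1/PS0)
  → PA=0x3A8FE  (2 entries read)
#4 VA=0x1C044A0 (r,kernel):
  lvl0: tbl 0x22, slot 14 ⇒ 0x3D007 (P1/RW1/US1/PS0)
  lvl1: tbl 0x3D, slot 4 ⇒ 0x3F007 (P1/RW1/US1/PS0)
  → PA=0x3F4A0  (2 entries read)
#5 VA=0x40B26C (r,kernel):
  lvl0: tbl 0x22, slot 2 ⇒ 0x28007 (P1/RW1/US1/PS0)
  lvl1: tbl 0x28, slot 11 ⇒ 0x2C007 (P1/RW1/US1/PS0)
  → PA=0x2C26C  (2 entries read)

Access #3 fault: NONE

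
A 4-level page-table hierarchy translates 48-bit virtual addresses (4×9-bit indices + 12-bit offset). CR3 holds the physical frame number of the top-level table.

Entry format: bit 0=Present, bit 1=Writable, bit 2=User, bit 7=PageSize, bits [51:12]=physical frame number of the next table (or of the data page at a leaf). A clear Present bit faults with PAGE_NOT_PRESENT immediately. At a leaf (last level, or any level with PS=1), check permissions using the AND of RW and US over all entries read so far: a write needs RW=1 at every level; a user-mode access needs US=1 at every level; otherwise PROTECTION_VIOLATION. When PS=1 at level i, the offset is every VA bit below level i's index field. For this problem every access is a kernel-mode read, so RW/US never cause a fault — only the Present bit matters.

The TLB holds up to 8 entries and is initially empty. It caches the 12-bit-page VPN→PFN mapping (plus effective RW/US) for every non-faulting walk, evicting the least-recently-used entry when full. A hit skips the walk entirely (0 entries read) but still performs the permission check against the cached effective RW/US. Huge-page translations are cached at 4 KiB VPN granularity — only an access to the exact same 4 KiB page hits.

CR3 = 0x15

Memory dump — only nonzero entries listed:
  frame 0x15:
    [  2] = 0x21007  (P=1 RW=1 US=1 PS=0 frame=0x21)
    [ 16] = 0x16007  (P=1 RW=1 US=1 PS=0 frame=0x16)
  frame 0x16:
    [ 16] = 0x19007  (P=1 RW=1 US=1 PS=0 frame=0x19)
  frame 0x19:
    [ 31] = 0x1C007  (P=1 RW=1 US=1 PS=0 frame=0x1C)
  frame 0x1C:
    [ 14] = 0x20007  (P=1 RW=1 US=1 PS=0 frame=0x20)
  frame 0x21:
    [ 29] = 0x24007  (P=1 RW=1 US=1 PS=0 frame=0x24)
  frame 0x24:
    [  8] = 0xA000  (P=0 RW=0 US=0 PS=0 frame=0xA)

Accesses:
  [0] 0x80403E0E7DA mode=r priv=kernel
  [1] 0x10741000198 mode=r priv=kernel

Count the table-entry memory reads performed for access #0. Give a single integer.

Walk each access:
#0 VA=0x80403E0E7DA (r,kernel):
  [0] read 0x15 idx=16: raw=0x16007 flags P=1 W=1 U=1 S=0
  [1] read 0x16 idx=16: raw=0x19007 flags P=1 W=1 U=1 S=0
  [2] read 0x19 idx=31: raw=0x1C007 flags P=1 W=1 U=1 S=0
  [3] read 0x1C idx=14: raw=0x20007 flags P=1 W=1 U=1 S=0
  ⇒ phys 0x207DA  [4 reads]
#1 VA=0x10741000198 (r,kernel):
  [0] read 0x15 idx=2: raw=0x21007 flags P=1 W=1 U=1 S=0
  [1] read 0x21 idx=29: raw=0x24007 flags P=1 W=1 U=1 S=0
  [2] read 0x24 idx=8: raw=0xA000 flags P=0 W=0 U=0 S=0
  ✗ PAGE_NOT_PRESENT  [3 reads]

Entries read for #0: 4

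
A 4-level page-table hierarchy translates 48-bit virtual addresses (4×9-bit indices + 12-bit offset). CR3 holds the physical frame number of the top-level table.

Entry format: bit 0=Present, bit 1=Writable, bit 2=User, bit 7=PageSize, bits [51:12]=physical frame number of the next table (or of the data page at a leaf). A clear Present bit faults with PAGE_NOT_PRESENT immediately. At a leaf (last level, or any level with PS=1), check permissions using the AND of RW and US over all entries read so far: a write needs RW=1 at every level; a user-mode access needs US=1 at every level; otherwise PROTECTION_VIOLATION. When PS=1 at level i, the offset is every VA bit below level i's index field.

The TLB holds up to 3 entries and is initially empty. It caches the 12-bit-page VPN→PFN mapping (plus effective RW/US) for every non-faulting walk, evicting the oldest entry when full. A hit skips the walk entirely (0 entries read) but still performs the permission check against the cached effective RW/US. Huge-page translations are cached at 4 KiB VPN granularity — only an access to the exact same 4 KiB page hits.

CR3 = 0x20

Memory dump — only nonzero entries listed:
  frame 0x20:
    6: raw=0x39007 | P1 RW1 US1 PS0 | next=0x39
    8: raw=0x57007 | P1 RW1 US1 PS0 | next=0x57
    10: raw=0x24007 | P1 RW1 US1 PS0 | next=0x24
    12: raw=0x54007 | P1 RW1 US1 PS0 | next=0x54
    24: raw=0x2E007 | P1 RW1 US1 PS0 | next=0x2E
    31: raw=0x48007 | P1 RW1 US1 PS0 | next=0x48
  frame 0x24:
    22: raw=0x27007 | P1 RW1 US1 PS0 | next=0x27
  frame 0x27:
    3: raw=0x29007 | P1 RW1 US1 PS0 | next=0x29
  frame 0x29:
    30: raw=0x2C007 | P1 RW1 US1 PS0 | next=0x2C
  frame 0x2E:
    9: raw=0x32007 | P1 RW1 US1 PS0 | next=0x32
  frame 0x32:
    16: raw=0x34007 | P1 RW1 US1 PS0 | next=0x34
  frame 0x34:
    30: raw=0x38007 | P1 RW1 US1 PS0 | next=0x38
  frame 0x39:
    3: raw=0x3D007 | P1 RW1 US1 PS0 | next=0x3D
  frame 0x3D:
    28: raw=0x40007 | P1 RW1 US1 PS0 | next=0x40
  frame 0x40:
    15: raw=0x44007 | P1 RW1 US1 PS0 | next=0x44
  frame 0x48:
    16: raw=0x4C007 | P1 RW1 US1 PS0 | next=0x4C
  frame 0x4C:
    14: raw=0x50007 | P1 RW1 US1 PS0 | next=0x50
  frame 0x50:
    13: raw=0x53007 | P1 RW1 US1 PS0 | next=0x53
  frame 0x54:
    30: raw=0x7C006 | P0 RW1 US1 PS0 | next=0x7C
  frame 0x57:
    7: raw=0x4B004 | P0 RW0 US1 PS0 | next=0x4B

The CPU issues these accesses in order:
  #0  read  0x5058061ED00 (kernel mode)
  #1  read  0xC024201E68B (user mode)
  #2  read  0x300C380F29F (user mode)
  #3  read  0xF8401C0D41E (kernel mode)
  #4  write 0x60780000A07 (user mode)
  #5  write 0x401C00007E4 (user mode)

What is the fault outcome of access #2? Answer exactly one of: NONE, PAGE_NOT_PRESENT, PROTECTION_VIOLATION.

Per-access translation:
#0 VA=0x5058061ED00 (r,kernel):
  L0 @0x20[10] → 0x24007  P=1,RW=1,US=1,PS=0
  L1 @0x24[22] → 0x27007  P=1,RW=1,US=1,PS=0
  L2 @0x27[3] → 0x29007  P=1,RW=1,US=1,PS=0
  L3 @0x29[30] → 0x2C007  P=1,RW=1,US=1,PS=0
  → PA=0x2CD00  (4 entries read)
#1 VA=0xC024201E68B (r,user):
  L0 @0x20[24] → 0x2E007  P=1,RW=1,US=1,PS=0
  L1 @0x2E[9] → 0x32007  P=1,RW=1,US=1,PS=0
  L2 @0x32[16] → 0x34007  P=1,RW=1,US=1,PS=0
  L3 @0x34[30] → 0x38007  P=1,RW=1,US=1,PS=0
  → PA=0x3868B  (4 entries read)
#2 VA=0x300C380F29F (r,user):
  L0 @0x20[6] → 0x39007  P=1,RW=1,US=1,PS=0
  L1 @0x39[3] → 0x3D007  P=1,RW=1,US=1,PS=0
  L2 @0x3D[28] → 0x40007  P=1,RW=1,US=1,PS=0
  L3 @0x40[15] → 0x44007  P=1,RW=1,US=1,PS=0
  → PA=0x4429F  (4 entries read)
#3 VA=0xF8401C0D41E (r,kernel):
  L0 @0x20[31] → 0x48007  P=1,RW=1,US=1,PS=0
  L1 @0x48[16] → 0x4C007  P=1,RW=1,US=1,PS=0
  L2 @0x4C[14] → 0x50007  P=1,RW=1,US=1,PS=0
  L3 @0x50[13] → 0x53007  P=1,RW=1,US=1,PS=0
  → PA=0x5341E  (4 entries read)
#4 VA=0x60780000A07 (w,user):
  L0 @0x20[12] → 0x54007  P=1,RW=1,US=1,PS=0
  L1 @0x54[30] → 0x7C006  P=0,RW=1,US=1,PS=0
  ✗ PAGE_NOT_PRESENT  [2 reads]
#5 VA=0x401C00007E4 (w,user):
  L0 @0x20[8] → 0x57007  P=1,RW=1,US=1,PS=0
  L1 @0x57[7] → 0x4B004  P=0,RW=0,US=1,PS=0
  ✗ PAGE_NOT_PRESENT  [2 reads]

Access #2 fault: NONE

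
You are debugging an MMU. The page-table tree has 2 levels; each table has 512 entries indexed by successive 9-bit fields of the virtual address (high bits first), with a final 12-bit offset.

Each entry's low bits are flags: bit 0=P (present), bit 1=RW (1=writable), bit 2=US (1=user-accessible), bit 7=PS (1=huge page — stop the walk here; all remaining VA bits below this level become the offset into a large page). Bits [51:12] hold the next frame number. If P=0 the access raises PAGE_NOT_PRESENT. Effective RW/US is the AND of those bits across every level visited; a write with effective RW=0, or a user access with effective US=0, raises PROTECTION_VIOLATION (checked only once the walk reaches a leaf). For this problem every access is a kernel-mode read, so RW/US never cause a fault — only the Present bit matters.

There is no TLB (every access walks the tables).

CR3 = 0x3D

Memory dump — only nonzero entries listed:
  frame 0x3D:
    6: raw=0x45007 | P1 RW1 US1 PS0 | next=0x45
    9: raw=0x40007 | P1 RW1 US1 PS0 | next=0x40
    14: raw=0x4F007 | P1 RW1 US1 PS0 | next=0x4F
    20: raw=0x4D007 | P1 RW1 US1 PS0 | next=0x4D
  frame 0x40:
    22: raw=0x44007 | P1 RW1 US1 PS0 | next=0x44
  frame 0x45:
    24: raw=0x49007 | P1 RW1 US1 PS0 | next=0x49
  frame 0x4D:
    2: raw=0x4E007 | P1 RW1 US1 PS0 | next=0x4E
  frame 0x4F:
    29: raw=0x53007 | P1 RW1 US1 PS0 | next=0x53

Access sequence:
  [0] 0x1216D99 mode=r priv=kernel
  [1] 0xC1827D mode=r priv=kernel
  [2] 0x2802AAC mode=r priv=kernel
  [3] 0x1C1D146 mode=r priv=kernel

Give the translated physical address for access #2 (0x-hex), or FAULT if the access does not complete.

Walk each access:
#0 VA=0x1216D99 (r,kernel):
  [0] read 0x3D idx=9: raw=0x40007 flags P=1 W=1 U=1 S=0
  [1] read 0x40 idx=22: raw=0x44007 flags P=1 W=1 U=1 S=0
  → PA=0x44D99  (2 entries read)
#1 VA=0xC1827D (r,kernel):
  [0] read 0x3D idx=6: raw=0x45007 flags P=1 W=1 U=1 S=0
  [1] read 0x45 idx=24: raw=0x49007 flags P=1 W=1 U=1 S=0
  → PA=0x4927D  (2 entries read)
#2 VA=0x2802AAC (r,kernel):
  [0] read 0x3D idx=20: raw=0x4D007 flags P=1 W=1 U=1 S=0
  [1] read 0x4D idx=2: raw=0x4E007 flags P=1 W=1 U=1 S=0
  → PA=0x4EAAC  (2 entries read)
#3 VA=0x1C1D146 (r,kernel):
  [0] read 0x3D idx=14: raw=0x4F007 flags P=1 W=1 U=1 S=0
  [1] read 0x4F idx=29: raw=0x53007 flags P=1 W=1 U=1 S=0
  → PA=0x53146  (2 entries read)

Access #2 PA: 0x4EAAC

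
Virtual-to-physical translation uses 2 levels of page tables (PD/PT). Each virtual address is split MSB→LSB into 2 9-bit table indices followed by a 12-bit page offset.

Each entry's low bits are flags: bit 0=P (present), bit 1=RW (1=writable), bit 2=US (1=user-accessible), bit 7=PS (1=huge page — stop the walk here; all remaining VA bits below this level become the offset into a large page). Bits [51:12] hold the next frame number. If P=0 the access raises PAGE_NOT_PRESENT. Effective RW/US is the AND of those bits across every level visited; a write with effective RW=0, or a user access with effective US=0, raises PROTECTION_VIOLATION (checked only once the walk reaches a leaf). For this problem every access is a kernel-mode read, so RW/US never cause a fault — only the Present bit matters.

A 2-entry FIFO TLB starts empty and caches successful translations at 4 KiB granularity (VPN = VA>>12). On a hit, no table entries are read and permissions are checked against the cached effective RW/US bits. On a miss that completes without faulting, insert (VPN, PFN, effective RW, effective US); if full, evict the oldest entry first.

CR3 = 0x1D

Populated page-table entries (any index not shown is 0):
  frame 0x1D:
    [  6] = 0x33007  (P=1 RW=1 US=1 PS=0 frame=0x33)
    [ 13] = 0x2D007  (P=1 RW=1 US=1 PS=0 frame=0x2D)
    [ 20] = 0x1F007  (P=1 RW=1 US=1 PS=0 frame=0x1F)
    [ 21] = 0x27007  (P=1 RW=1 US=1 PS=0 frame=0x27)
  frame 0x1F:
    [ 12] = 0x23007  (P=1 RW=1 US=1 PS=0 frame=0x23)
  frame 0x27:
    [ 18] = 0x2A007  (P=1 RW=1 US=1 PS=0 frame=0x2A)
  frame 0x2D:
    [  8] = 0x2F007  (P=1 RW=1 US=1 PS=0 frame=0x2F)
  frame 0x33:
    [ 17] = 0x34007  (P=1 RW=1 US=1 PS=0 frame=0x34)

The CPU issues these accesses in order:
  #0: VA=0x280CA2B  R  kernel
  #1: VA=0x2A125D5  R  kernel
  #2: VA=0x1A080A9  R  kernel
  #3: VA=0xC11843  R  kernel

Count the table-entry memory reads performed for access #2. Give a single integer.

Trace:
#0 VA=0x280CA2B (r,kernel):
  L0 @0x1D[20] → 0x1F007  P=1,RW=1,US=1,PS=0
  L1 @0x1F[12] → 0x23007  P=1,RW=1,US=1,PS=0
  ⇒ phys 0x23A2B  [2 reads]
#1 VA=0x2A125D5 (r,kernel):
  L0 @0x1D[21] → 0x27007  P=1,RW=1,US=1,PS=0
  L1 @0x27[18] → 0x2A007  P=1,RW=1,US=1,PS=0
  ⇒ phys 0x2A5D5  [2 reads]
#2 VA=0x1A080A9 (r,kernel):
  L0 @0x1D[13] → 0x2D007  P=1,RW=1,US=1,PS=0
  L1 @0x2D[8] → 0x2F007  P=1,RW=1,US=1,PS=0
  ⇒ phys 0x2F0A9  [2 reads]
#3 VA=0xC11843 (r,kernel):
  L0 @0x1D[6] → 0x33007  P=1,RW=1,US=1,PS=0
  L1 @0x33[17] → 0x34007  P=1,RW=1,US=1,PS=0
  ⇒ phys 0x34843  [2 reads]

Entries read for #2: 2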